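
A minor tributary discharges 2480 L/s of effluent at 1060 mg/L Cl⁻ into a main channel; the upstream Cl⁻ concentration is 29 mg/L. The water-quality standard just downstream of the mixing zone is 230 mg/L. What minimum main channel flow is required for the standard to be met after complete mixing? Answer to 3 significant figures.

10200 L/s

Set C_mix = 230: (Q·29.00 + 2480·1060) / (Q + 2480) = 230
→ Q = 2480·(1060 − 230)/(230 − 29.00) = 10240 L/s.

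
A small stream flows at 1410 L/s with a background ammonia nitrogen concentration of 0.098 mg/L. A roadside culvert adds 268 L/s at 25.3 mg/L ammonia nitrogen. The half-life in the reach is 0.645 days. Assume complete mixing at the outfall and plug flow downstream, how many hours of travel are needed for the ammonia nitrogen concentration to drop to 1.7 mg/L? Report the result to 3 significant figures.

19.8 h

After mixing, C = (1410·0.09800 + 268.0·25.30) / 1678 = 6919/1678 = 4.123 mg/L.
Half-life 0.645 d → k = ln 2 / 0.645 = 1.075 d⁻¹.
4.123·exp(−k·t) = 1.7 → t = ln(4.123/1.7)/k = 71230 s = 19.79 h.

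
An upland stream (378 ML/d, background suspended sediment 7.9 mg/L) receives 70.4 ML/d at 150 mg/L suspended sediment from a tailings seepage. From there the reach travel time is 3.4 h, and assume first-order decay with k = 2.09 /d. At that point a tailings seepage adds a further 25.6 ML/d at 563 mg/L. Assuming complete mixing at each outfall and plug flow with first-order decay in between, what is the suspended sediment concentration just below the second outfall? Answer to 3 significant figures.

51.7 mg/L

Mass balance: C = (378.0·7.900 + 70.40·150.0) / 448.4 = 13550/448.4 = 30.21 mg/L; combined flow 448.4 ML/d.
After decay, C = 30.21 × e^(−kt) = 30.21 × 0.7437 = 22.47 mg/L.
At the second outfall, C = (448.4·22.47 + 25.60·563.0) / (448.4 + 25.60) = 51.66 mg/L.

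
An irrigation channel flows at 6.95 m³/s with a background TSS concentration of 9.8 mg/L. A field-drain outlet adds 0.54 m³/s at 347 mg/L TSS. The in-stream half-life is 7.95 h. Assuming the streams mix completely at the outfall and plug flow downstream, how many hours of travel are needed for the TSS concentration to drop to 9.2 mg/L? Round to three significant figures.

15.0 h

Flow-weighted average: C = (6.950·9.800 + 0.5400·347.0) / 7.490 = 255.5/7.490 = 34.11 mg/L.
Half-life 7.95 h → k = ln 2 / 7.95 = 0.08719 h⁻¹ = 2.093 d⁻¹.
34.11·exp(−k·t) = 9.2 → t = ln(34.11/9.2)/k = 54110 s = 15.03 h.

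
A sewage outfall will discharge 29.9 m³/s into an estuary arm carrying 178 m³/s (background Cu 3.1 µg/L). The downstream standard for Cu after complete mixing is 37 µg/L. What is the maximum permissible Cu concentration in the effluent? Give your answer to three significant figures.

At the limit, (Qr·Cr + Qe·Cₑ)/(Qr + Qe) = 37:
Cₑ = (207.9·37 − 178.0·3.100) / 29.90 = 238.8 µg/L.

239 µg/L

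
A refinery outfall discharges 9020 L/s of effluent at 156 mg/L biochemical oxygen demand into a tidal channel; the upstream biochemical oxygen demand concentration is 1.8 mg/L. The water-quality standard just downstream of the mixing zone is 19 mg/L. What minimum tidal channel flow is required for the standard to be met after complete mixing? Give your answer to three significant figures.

Set C_mix = 19: (Q·1.800 + 9020·156.0) / (Q + 9020) = 19
→ Q = 9020·(156.0 − 19)/(19 − 1.800) = 71850 L/s.

71800 L/s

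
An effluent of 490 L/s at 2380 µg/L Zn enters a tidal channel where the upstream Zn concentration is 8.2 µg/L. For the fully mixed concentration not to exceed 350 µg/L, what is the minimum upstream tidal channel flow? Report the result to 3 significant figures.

Set C_mix = 350: (Q·8.200 + 490.0·2380) / (Q + 490.0) = 350
→ Q = 490.0·(2380 − 350)/(350 − 8.200) = 2910 L/s.

2910 L/s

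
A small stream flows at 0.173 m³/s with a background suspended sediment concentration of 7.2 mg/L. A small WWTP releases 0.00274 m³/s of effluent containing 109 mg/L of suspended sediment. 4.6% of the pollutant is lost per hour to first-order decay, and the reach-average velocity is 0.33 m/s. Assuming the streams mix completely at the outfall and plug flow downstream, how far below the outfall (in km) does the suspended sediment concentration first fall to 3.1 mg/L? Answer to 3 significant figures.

After mixing, C = (0.1730·7.200 + 0.002740·109.0) / 0.1757 = 1.544/0.1757 = 8.787 mg/L.
4.6%/h lost → k = −ln(1 − 0.046) = 0.04709 h⁻¹.
Set 8.787·exp(−k·t) = 3.1 → t = ln(8.787/3.1)/k = 79650 s = 22.12 h.
Distance = v·t = 0.33·79650 = 26280 m = 26.28 km.

26.3 km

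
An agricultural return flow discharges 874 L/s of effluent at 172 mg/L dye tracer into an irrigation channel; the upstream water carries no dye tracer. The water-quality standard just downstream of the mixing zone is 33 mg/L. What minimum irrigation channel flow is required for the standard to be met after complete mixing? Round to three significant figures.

Set C_mix = 33: (Q·0 + 874.0·172.0) / (Q + 874.0) = 33
→ Q = 874.0·(172.0 − 33)/(33 − 0) = 3681 L/s.

3680 L/s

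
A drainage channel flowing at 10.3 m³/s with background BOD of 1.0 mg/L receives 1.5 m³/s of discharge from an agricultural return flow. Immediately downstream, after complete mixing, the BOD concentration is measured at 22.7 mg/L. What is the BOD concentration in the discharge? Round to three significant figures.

Mass balance: 10.30·1.000 + 1.500·Cₑ = 11.80·22.70
→ Cₑ = (11.80·22.70 − 10.30·1.000) / 1.500 = 171.7 mg/L.

172 mg/L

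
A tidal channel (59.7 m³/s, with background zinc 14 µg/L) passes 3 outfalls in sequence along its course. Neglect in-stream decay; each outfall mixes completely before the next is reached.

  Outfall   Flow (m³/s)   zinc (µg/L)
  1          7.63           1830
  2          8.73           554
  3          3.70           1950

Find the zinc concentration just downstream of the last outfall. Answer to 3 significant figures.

337 µg/L

After outfall 1: Q = 59.70 + 7.630 = 67.33 m³/s; C = (59.70·14.00 + 7.630·1830)/67.33 = 219.8 µg/L.
After outfall 2: Q = 67.33 + 8.730 = 76.06 m³/s; C = (67.33·219.8 + 8.730·554.0)/76.06 = 258.2 µg/L.
After outfall 3: Q = 76.06 + 3.700 = 79.76 m³/s; C = (76.06·258.2 + 3.700·1950)/79.76 = 336.6 µg/L.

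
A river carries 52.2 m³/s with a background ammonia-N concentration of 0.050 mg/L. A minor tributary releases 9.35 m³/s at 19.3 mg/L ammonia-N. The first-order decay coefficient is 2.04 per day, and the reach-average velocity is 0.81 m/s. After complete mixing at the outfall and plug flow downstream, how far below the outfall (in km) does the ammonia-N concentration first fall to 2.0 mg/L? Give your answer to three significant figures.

After mixing, C = (52.20·0.05000 + 9.350·19.30) / 61.55 = 183.1/61.55 = 2.974 mg/L.
Set 2.974·exp(−k·t) = 2.0 → t = ln(2.974/2.0)/k = 16810 s = 4.669 h.
Distance = v·t = 0.81·16810 = 13610 m = 13.61 km.

13.6 km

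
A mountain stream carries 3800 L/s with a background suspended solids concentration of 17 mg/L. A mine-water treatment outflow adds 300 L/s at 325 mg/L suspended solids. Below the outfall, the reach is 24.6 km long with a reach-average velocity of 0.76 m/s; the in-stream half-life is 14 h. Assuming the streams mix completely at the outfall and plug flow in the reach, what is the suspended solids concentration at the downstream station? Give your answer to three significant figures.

25.3 mg/L

Mass balance: C = (3800·17.00 + 300.0·325.0) / 4100 = 162100/4100 = 39.54 mg/L.
Travel time t = 24.6·1000 / 0.76 = 32370 s = 8.991 h.
Half-life 14 h → k = ln 2 / 14 = 0.04951 h⁻¹ = 1.188 d⁻¹.
First-order decay: C = 39.54·exp(−k·t) = 39.54·0.6407 = 25.33 mg/L.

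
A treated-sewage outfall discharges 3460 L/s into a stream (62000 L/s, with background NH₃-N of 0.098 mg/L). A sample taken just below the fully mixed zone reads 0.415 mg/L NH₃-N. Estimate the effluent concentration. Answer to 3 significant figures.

Mass balance: 62000·0.09800 + 3460·Cₑ = 65460·0.4150
→ Cₑ = (65460·0.4150 − 62000·0.09800) / 3460 = 6.095 mg/L.

6.10 mg/L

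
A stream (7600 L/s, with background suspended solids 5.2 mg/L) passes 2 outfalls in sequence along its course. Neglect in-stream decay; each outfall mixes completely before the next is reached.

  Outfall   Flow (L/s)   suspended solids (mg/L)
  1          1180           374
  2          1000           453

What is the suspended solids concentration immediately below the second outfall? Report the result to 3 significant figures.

95.5 mg/L

Below outfall 1: Q → 8780 L/s, C = (7600·5.200 + 1180·374.0)/8780 = 54.77 mg/L.
Below outfall 2: Q → 9780 L/s, C = (8780·54.77 + 1000·453.0)/9780 = 95.48 mg/L.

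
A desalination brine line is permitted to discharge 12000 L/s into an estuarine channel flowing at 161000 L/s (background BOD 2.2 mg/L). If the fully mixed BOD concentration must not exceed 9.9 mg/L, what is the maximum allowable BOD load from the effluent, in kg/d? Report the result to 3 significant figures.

117000 kg/d

Mass balance at the limit: 161000·2.200 + 12000·Cₑ = 173000·9.9 → Cₑ = 113.2 mg/L.
12000 L/s = 12.00 m³/s. Load = 12.00 m³/s × 113.2 g/m³ × 86 400 s/d = 117400 kg/d.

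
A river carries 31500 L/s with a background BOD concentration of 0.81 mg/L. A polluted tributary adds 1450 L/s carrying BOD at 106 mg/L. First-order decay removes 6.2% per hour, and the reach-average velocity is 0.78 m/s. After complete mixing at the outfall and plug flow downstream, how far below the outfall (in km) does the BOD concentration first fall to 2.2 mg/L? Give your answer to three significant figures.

Mixed concentration C = ΣQC/ΣQ = (31500·0.8100 + 1450·106.0) / 32950 = 179200/32950 = 5.439 mg/L.
6.2%/h lost → k = −ln(1 − 0.062) = 0.06401 h⁻¹.
Set 5.439·exp(−k·t) = 2.2 → t = ln(5.439/2.2)/k = 50910 s = 14.14 h.
Distance = v·t = 0.78·50910 = 39710 m = 39.71 km.

39.7 km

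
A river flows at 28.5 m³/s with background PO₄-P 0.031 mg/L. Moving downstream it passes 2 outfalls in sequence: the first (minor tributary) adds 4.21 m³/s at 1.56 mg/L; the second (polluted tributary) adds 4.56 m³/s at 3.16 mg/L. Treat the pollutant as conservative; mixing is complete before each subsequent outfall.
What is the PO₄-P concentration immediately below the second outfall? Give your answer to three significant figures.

0.587 mg/L

Outfall 1: combined Q = 32.71 m³/s; C = (28.50·0.03100 + 4.210·1.560)/32.71 = 0.2278 mg/L.
Outfall 2: combined Q = 37.27 m³/s; C = (32.71·0.2278 + 4.560·3.160)/37.27 = 0.5865 mg/L.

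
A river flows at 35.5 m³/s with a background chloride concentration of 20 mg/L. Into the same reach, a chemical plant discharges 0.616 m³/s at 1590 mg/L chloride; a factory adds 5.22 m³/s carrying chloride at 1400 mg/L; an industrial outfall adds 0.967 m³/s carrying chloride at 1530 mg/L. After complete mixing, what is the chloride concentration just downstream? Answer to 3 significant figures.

248 mg/L

Mixed concentration C = ΣQC/ΣQ = (35.50·20.00 + 0.6160·1590 + 5.220·1400 + 0.9670·1530) / 42.30 = 10480/42.30 = 247.7 mg/L.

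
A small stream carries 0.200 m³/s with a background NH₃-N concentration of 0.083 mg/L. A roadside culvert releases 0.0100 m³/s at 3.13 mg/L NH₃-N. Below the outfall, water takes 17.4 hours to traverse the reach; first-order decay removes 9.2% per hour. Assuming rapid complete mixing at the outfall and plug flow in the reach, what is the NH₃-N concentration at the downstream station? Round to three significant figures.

0.0425 mg/L

Mass balance: C = (0.2000·0.08300 + 0.01000·3.130) / 0.2100 = 0.04790/0.2100 = 0.2281 mg/L.
9.2%/h lost → k = −ln(1 − 0.092) = 0.09651 h⁻¹.
Applying C = C₀e^(−kt): 0.2281 × 0.1865 = 0.04254 mg/L.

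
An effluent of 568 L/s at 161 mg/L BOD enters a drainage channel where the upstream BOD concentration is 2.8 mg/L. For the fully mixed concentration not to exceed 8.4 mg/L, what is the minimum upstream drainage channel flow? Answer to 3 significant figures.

Set C_mix = 8.4: (Q·2.800 + 568.0·161.0) / (Q + 568.0) = 8.4
→ Q = 568.0·(161.0 − 8.4)/(8.4 − 2.800) = 15480 L/s.

15500 L/s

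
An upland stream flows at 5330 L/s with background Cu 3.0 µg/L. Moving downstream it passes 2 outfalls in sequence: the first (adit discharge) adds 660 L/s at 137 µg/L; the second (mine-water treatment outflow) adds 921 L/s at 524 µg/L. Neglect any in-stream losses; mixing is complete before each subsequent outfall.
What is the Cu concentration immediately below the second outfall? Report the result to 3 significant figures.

Outfall 1: combined Q = 5990 L/s; C = (5330·3.000 + 660.0·137.0)/5990 = 17.76 µg/L.
Outfall 2: combined Q = 6911 L/s; C = (5990·17.76 + 921.0·524.0)/6911 = 85.23 µg/L.

85.2 µg/L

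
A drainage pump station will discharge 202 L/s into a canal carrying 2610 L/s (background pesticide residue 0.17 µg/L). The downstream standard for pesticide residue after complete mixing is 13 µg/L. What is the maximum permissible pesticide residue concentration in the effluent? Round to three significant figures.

179 µg/L

At the limit, (Qr·Cr + Qe·Cₑ)/(Qr + Qe) = 13:
Cₑ = (2812·13 − 2610·0.1700) / 202.0 = 178.8 µg/L.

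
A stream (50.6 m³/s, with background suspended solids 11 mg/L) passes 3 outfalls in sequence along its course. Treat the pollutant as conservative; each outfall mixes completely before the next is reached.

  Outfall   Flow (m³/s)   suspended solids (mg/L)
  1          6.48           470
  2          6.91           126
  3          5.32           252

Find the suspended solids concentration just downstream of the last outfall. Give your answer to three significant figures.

83.9 mg/L

Below outfall 1: Q → 57.08 m³/s, C = (50.60·11.00 + 6.480·470.0)/57.08 = 63.11 mg/L.
Below outfall 2: Q → 63.99 m³/s, C = (57.08·63.11 + 6.910·126.0)/63.99 = 69.90 mg/L.
Below outfall 3: Q → 69.31 m³/s, C = (63.99·69.90 + 5.320·252.0)/69.31 = 83.88 mg/L.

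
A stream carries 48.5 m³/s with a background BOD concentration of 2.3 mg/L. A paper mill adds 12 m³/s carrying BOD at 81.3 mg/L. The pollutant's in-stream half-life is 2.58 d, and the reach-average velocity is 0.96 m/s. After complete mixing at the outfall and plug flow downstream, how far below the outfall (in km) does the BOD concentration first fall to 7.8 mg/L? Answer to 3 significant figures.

Mass balance: C = (48.50·2.300 + 12.00·81.30) / 60.50 = 1087/60.50 = 17.97 mg/L.
Half-life 2.58 d → k = ln 2 / 2.58 = 0.2687 d⁻¹.
Set 17.97·exp(−k·t) = 7.8 → t = ln(17.97/7.8)/k = 268400 s = 74.55 h.
Distance = v·t = 0.96·268400 = 257700 m = 257.7 km.

258 km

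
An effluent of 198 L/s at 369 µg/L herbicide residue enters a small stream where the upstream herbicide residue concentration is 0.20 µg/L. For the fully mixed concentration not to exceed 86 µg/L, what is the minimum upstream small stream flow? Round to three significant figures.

Set C_mix = 86: (Q·0.2000 + 198.0·369.0) / (Q + 198.0) = 86
→ Q = 198.0·(369.0 − 86)/(86 − 0.2000) = 653.1 L/s.

653 L/s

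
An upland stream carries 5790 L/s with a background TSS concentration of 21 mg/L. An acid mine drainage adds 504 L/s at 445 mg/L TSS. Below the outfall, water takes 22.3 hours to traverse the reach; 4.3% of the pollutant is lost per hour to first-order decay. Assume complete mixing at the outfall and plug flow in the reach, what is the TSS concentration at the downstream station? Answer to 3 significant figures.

20.6 mg/L

Flow-weighted average: C = (5790·21.00 + 504.0·445.0) / 6294 = 345900/6294 = 54.95 mg/L.
4.3%/h lost → k = −ln(1 − 0.043) = 0.04395 h⁻¹.
Applying C = C₀e^(−kt): 54.95 × 0.3753 = 20.62 mg/L.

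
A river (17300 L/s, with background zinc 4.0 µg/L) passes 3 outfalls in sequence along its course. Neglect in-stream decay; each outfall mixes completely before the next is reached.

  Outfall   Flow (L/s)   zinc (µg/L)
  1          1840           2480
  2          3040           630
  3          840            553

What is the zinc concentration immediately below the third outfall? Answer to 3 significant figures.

305 µg/L

After outfall 1: Q = 17300 + 1840 = 19140 L/s; C = (17300·4.000 + 1840·2480)/19140 = 242.0 µg/L.
After outfall 2: Q = 19140 + 3040 = 22180 L/s; C = (19140·242.0 + 3040·630.0)/22180 = 295.2 µg/L.
After outfall 3: Q = 22180 + 840.0 = 23020 L/s; C = (22180·295.2 + 840.0·553.0)/23020 = 304.6 µg/L.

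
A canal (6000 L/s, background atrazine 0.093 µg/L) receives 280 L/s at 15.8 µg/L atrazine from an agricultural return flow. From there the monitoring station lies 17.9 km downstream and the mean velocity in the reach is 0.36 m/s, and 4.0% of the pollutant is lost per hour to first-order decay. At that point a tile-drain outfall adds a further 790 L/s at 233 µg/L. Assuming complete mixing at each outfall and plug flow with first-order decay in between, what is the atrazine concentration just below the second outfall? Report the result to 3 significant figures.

Mass balance: C = (6000·0.09300 + 280.0·15.80) / 6280 = 4982/6280 = 0.7933 µg/L; combined flow 6280 L/s.
Travel time t = 17.9·1000 / 0.36 = 49720 s = 13.81 h.
4.0%/h lost → k = −ln(1 − 0.04) = 0.04082 h⁻¹.
First-order decay: C = 0.7933·exp(−k·t) = 0.7933·0.5690 = 0.4514 µg/L.
At the second outfall, C = (6280·0.4514 + 790.0·233.0) / (6280 + 790.0) = 26.44 µg/L.

26.4 µg/L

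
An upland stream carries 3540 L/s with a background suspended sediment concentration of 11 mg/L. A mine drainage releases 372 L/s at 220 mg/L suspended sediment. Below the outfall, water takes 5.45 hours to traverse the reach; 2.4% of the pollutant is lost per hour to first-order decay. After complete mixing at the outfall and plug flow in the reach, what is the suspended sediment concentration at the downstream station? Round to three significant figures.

27.0 mg/L

Mass balance: C = (3540·11.00 + 372.0·220.0) / 3912 = 120800/3912 = 30.87 mg/L.
2.4%/h lost → k = −ln(1 − 0.024) = 0.02429 h⁻¹.
Decay over the reach: 30.87·exp(−kt) = 30.87·0.8760 = 27.05 mg/L.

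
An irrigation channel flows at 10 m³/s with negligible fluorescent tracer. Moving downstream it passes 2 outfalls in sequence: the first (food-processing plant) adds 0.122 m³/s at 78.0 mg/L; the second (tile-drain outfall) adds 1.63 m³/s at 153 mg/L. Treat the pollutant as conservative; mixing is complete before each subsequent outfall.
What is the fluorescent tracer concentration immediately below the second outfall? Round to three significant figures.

22.0 mg/L

Outfall 1: combined Q = 10.12 m³/s; C = (10.00·0 + 0.1220·78.00)/10.12 = 0.9401 mg/L.
Outfall 2: combined Q = 11.75 m³/s; C = (10.12·0.9401 + 1.630·153.0)/11.75 = 22.03 mg/L.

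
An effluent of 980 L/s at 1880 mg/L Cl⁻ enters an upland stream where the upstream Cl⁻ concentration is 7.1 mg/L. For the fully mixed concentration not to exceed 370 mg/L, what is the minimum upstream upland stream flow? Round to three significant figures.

4080 L/s

Set C_mix = 370: (Q·7.100 + 980.0·1880) / (Q + 980.0) = 370
→ Q = 980.0·(1880 − 370)/(370 − 7.100) = 4078 L/s.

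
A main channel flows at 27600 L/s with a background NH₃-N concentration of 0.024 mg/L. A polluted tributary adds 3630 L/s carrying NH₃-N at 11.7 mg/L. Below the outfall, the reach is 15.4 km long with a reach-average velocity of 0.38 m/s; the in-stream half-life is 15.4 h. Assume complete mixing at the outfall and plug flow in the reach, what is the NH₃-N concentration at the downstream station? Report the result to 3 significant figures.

Mass balance: C = (27600·0.02400 + 3630·11.70) / 31230 = 43130/31230 = 1.381 mg/L.
Travel time t = 15.4·1000 / 0.38 = 40530 s = 11.26 h.
Half-life 15.4 h → k = ln 2 / 15.4 = 0.04501 h⁻¹ = 1.080 d⁻¹.
Applying C = C₀e^(−kt): 1.381 × 0.6025 = 0.8321 mg/L.

0.832 mg/L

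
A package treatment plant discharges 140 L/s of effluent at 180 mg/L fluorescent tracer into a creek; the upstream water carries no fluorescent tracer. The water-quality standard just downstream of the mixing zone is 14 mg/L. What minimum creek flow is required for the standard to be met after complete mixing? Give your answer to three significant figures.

Set C_mix = 14: (Q·0 + 140.0·180.0) / (Q + 140.0) = 14
→ Q = 140.0·(180.0 − 14)/(14 − 0) = 1660 L/s.

1660 L/s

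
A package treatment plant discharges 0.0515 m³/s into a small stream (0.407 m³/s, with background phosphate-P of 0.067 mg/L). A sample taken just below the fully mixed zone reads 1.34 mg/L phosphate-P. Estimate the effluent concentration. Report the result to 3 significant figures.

Mass balance: 0.4070·0.06700 + 0.05150·Cₑ = 0.4585·1.340
→ Cₑ = (0.4585·1.340 − 0.4070·0.06700) / 0.05150 = 11.40 mg/L.

11.4 mg/L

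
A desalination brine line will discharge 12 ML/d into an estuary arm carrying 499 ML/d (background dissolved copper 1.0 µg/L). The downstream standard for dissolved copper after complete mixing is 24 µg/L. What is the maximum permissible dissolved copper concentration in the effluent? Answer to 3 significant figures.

980 µg/L

At the limit, (Qr·Cr + Qe·Cₑ)/(Qr + Qe) = 24:
Cₑ = (511.0·24 − 499.0·1.000) / 12.00 = 980.4 µg/L.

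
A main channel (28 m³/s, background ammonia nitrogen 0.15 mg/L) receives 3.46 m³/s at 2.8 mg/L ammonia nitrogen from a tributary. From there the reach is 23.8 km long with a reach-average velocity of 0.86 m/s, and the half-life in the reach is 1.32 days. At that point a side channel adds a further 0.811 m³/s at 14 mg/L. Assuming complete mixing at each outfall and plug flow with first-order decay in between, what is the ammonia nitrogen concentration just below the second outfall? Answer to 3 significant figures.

Mass balance: C = (28.00·0.1500 + 3.460·2.800) / 31.46 = 13.89/31.46 = 0.4414 mg/L; combined flow 31.46 m³/s.
Travel time t = 23.8·1000 / 0.86 = 27670 s = 7.687 h.
Half-life 1.32 d → k = ln 2 / 1.32 = 0.5251 d⁻¹.
After decay, C = 0.4414 × e^(−kt) = 0.4414 × 0.8452 = 0.3731 mg/L.
Second outfall: C = (31.46·0.3731 + 0.8110·14.00)/32.27 = 0.7156 mg/L.

0.716 mg/L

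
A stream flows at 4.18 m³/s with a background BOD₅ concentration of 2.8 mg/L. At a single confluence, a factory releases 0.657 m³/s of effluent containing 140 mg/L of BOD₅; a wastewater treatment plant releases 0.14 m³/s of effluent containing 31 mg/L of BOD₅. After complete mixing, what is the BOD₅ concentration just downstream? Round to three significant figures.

21.7 mg/L

Flow-weighted average: C = (4.180·2.800 + 0.6570·140.0 + 0.1400·31.00) / 4.977 = 108.0/4.977 = 21.70 mg/L.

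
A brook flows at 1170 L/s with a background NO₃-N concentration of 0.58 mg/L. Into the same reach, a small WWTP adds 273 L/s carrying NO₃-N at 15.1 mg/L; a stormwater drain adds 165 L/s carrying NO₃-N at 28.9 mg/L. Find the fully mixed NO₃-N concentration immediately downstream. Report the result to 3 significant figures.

Mass balance: C = (1170·0.5800 + 273.0·15.10 + 165.0·28.90) / 1608 = 9569/1608 = 5.951 mg/L.

5.95 mg/L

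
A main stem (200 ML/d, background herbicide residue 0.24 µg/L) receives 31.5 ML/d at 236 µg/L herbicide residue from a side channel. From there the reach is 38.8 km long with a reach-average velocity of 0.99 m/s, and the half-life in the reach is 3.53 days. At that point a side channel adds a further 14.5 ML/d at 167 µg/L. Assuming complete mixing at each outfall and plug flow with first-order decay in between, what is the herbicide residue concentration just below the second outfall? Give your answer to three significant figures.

Conservation of mass: C = (200.0·0.2400 + 31.50·236.0) / 231.5 = 7482/231.5 = 32.32 µg/L; combined flow 231.5 ML/d.
Travel time t = 38.8·1000 / 0.99 = 39190 s = 10.89 h.
Half-life 3.53 d → k = ln 2 / 3.53 = 0.1964 d⁻¹.
After decay, C = 32.32 × e^(−kt) = 32.32 × 0.9148 = 29.57 µg/L.
Second outfall: C = (231.5·29.57 + 14.50·167.0)/246.0 = 37.67 µg/L.

37.7 µg/L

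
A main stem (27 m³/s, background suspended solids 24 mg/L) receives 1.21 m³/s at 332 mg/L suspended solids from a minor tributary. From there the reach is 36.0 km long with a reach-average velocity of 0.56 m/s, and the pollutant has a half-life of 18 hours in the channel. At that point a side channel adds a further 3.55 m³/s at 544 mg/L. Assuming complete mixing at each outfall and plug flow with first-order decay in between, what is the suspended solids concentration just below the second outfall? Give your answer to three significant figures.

77.4 mg/L

After mixing, C = (27.00·24.00 + 1.210·332.0) / 28.21 = 1050/28.21 = 37.21 mg/L; combined flow 28.21 m³/s.
Travel time t = 36.0·1000 / 0.56 = 64290 s = 17.86 h.
Half-life 18 h → k = ln 2 / 18 = 0.03851 h⁻¹ = 0.9242 d⁻¹.
First-order decay: C = 37.21·exp(−k·t) = 37.21·0.5028 = 18.71 mg/L.
Second outfall: C = (28.21·18.71 + 3.550·544.0)/31.76 = 77.42 mg/L.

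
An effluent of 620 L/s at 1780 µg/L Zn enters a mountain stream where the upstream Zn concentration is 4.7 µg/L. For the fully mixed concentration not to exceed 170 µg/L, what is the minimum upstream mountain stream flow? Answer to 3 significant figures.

Set C_mix = 170: (Q·4.700 + 620.0·1780) / (Q + 620.0) = 170
→ Q = 620.0·(1780 − 170)/(170 − 4.700) = 6039 L/s.

6040 L/s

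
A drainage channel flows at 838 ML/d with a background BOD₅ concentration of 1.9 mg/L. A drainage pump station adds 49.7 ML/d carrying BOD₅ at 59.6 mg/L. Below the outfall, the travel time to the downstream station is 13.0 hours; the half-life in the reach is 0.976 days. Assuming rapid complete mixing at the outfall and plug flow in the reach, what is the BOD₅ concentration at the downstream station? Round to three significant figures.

3.49 mg/L

Flow-weighted average: C = (838.0·1.900 + 49.70·59.60) / 887.7 = 4554/887.7 = 5.130 mg/L.
Half-life 0.976 d → k = ln 2 / 0.976 = 0.7102 d⁻¹.
Decay over the reach: 5.130·exp(−kt) = 5.130·0.6807 = 3.492 mg/L.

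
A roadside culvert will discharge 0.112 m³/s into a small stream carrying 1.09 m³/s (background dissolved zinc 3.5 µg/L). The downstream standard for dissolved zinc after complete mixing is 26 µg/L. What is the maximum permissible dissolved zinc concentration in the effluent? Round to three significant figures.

245 µg/L

At the limit, (Qr·Cr + Qe·Cₑ)/(Qr + Qe) = 26:
Cₑ = (1.202·26 − 1.090·3.500) / 0.1120 = 245.0 µg/L.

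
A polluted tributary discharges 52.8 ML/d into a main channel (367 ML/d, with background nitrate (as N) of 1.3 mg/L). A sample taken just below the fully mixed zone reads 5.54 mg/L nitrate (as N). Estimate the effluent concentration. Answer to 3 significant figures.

Mass balance: 367.0·1.300 + 52.80·Cₑ = 419.8·5.540
→ Cₑ = (419.8·5.540 − 367.0·1.300) / 52.80 = 35.01 mg/L.

35.0 mg/L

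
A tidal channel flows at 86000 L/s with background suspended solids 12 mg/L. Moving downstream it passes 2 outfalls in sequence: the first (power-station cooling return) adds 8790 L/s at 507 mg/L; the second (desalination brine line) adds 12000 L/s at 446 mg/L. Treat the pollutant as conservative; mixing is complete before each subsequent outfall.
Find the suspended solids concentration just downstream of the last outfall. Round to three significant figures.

After outfall 1: Q = 86000 + 8790 = 94790 L/s; C = (86000·12.00 + 8790·507.0)/94790 = 57.90 mg/L.
After outfall 2: Q = 94790 + 12000 = 106800 L/s; C = (94790·57.90 + 12000·446.0)/106800 = 101.5 mg/L.

102 mg/L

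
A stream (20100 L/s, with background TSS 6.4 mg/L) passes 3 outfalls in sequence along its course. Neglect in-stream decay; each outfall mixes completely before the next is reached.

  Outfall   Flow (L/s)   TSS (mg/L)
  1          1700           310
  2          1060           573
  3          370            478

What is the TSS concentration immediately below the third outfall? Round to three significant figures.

Below outfall 1: Q → 21800 L/s, C = (20100·6.400 + 1700·310.0)/21800 = 30.08 mg/L.
Below outfall 2: Q → 22860 L/s, C = (21800·30.08 + 1060·573.0)/22860 = 55.25 mg/L.
Below outfall 3: Q → 23230 L/s, C = (22860·55.25 + 370.0·478.0)/23230 = 61.98 mg/L.

62.0 mg/L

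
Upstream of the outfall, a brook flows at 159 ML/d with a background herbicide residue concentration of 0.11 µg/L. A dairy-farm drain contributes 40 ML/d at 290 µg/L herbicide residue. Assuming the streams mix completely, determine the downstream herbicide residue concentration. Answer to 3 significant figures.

Conservation of mass: C = (159.0·0.1100 + 40.00·290.0) / 199.0 = 11620/199.0 = 58.38 µg/L.

58.4 µg/L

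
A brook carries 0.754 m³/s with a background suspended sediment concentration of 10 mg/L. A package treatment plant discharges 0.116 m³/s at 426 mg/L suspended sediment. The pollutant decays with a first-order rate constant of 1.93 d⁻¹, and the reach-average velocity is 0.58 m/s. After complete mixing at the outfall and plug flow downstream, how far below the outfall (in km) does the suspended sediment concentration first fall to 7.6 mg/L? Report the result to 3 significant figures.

55.9 km

Mixed concentration C = ΣQC/ΣQ = (0.7540·10.00 + 0.1160·426.0) / 0.8700 = 56.96/0.8700 = 65.47 mg/L.
Set 65.47·exp(−k·t) = 7.6 → t = ln(65.47/7.6)/k = 96400 s = 26.78 h.
Distance = v·t = 0.58·96400 = 55910 m = 55.91 km.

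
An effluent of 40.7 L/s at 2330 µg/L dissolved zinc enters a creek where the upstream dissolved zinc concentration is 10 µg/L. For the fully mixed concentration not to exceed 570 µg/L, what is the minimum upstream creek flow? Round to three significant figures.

128 L/s

Set C_mix = 570: (Q·10.00 + 40.70·2330) / (Q + 40.70) = 570
→ Q = 40.70·(2330 − 570)/(570 − 10.00) = 127.9 L/s.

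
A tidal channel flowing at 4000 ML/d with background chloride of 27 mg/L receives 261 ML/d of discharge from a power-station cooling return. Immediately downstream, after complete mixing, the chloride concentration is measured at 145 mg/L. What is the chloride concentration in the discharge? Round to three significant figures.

Mass balance: 4000·27.00 + 261.0·Cₑ = 4261·145.0
→ Cₑ = (4261·145.0 − 4000·27.00) / 261.0 = 1953 mg/L.

1950 mg/L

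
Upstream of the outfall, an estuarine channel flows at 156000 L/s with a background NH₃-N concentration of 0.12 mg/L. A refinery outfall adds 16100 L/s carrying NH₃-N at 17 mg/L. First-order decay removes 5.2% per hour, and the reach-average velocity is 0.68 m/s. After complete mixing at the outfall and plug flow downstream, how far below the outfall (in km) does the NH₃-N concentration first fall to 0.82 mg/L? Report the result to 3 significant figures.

33.4 km

Mass balance: C = (156000·0.1200 + 16100·17.00) / 172100 = 292400/172100 = 1.699 mg/L.
5.2%/h lost → k = −ln(1 − 0.052) = 0.05340 h⁻¹.
Set 1.699·exp(−k·t) = 0.82 → t = ln(1.699/0.82)/k = 49120 s = 13.64 h.
Distance = v·t = 0.68·49120 = 33400 m = 33.40 km.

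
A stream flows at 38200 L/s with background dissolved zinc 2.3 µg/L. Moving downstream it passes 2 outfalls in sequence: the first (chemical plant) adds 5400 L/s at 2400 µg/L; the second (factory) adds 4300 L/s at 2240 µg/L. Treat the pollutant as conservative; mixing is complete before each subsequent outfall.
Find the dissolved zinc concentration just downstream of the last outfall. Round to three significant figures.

473 µg/L

Below outfall 1: Q → 43600 L/s, C = (38200·2.300 + 5400·2400)/43600 = 299.3 µg/L.
Below outfall 2: Q → 47900 L/s, C = (43600·299.3 + 4300·2240)/47900 = 473.5 µg/L.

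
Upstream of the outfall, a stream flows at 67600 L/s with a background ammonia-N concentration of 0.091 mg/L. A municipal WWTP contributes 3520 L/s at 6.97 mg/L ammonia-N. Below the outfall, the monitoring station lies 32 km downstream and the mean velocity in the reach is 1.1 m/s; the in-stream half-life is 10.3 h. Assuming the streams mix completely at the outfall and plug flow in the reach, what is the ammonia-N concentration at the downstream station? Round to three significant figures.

0.250 mg/L

After mixing, C = (67600·0.09100 + 3520·6.970) / 71120 = 30690/71120 = 0.4315 mg/L.
Travel time t = 32·1000 / 1.1 = 29090 s = 8.081 h.
Half-life 10.3 h → k = ln 2 / 10.3 = 0.06730 h⁻¹ = 1.615 d⁻¹.
First-order decay: C = 0.4315·exp(−k·t) = 0.4315·0.5805 = 0.2505 mg/L.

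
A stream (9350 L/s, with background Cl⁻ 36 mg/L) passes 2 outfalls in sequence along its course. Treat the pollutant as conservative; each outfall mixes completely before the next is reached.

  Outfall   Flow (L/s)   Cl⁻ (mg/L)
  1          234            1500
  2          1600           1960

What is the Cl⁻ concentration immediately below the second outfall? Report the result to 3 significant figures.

342 mg/L

After outfall 1: Q = 9350 + 234.0 = 9584 L/s; C = (9350·36.00 + 234.0·1500)/9584 = 71.74 mg/L.
After outfall 2: Q = 9584 + 1600 = 11180 L/s; C = (9584·71.74 + 1600·1960)/11180 = 341.9 mg/L.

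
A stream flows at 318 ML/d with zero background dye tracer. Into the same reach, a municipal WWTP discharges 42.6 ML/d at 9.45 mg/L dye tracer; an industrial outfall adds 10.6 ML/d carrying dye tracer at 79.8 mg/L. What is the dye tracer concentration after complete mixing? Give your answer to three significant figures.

3.36 mg/L

Mass balance: C = (318.0·0 + 42.60·9.450 + 10.60·79.80) / 371.2 = 1248/371.2 = 3.363 mg/L.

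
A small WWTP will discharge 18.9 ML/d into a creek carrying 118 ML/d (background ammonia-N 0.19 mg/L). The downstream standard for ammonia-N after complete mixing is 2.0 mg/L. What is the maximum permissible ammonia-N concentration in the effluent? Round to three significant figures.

At the limit, (Qr·Cr + Qe·Cₑ)/(Qr + Qe) = 2.0:
Cₑ = (136.9·2.0 − 118.0·0.1900) / 18.90 = 13.30 mg/L.

13.3 mg/L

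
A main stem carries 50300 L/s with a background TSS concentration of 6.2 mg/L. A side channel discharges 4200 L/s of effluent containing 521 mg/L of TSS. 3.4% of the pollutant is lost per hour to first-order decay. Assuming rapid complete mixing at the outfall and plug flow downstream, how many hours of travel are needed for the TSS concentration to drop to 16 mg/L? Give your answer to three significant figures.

After mixing, C = (50300·6.200 + 4200·521.0) / 54500 = 2500000/54500 = 45.87 mg/L.
3.4%/h lost → k = −ln(1 − 0.034) = 0.03459 h⁻¹.
45.87·exp(−k·t) = 16 → t = ln(45.87/16)/k = 109600 s = 30.45 h.

30.4 h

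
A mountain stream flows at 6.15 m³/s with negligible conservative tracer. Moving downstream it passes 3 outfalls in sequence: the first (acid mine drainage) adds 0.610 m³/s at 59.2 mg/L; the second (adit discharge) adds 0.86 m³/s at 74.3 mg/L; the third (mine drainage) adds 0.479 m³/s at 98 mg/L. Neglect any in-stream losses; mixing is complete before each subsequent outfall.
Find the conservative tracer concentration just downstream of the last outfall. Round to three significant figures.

Outfall 1: combined Q = 6.760 m³/s; C = (6.150·0 + 0.6100·59.20)/6.760 = 5.342 mg/L.
Outfall 2: combined Q = 7.620 m³/s; C = (6.760·5.342 + 0.8600·74.30)/7.620 = 13.12 mg/L.
Outfall 3: combined Q = 8.099 m³/s; C = (7.620·13.12 + 0.4790·98.00)/8.099 = 18.14 mg/L.

18.1 mg/L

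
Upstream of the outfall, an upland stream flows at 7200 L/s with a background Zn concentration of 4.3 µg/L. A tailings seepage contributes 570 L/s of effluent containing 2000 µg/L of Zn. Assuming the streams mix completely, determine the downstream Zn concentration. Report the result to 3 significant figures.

151 µg/L

Conservation of mass: C = (7200·4.300 + 570.0·2000) / 7770 = 1171000/7770 = 150.7 µg/L.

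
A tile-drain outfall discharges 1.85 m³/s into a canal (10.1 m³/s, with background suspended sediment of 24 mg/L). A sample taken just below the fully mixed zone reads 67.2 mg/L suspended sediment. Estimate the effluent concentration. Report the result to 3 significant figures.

303 mg/L

Mass balance: 10.10·24.00 + 1.850·Cₑ = 11.95·67.20
→ Cₑ = (11.95·67.20 − 10.10·24.00) / 1.850 = 303.0 mg/L.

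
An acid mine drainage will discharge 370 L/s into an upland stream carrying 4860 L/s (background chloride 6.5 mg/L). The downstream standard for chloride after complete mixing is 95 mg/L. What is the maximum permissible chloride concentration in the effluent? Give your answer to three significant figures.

At the limit, (Qr·Cr + Qe·Cₑ)/(Qr + Qe) = 95:
Cₑ = (5230·95 − 4860·6.500) / 370.0 = 1257 mg/L.

1260 mg/L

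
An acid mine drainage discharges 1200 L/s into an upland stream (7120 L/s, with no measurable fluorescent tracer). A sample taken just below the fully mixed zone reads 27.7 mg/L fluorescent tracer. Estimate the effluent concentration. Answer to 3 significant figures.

Mass balance: 7120·0 + 1200·Cₑ = 8320·27.70
→ Cₑ = (8320·27.70 − 7120·0) / 1200 = 192.1 mg/L.

192 mg/L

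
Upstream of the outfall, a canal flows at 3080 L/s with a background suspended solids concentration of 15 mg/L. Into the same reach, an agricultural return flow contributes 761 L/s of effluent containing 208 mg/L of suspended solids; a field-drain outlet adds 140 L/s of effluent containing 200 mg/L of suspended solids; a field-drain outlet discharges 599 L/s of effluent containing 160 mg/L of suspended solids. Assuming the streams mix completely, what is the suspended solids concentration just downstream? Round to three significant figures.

71.7 mg/L

Mass balance: C = (3080·15.00 + 761.0·208.0 + 140.0·200.0 + 599.0·160.0) / 4580 = 328300/4580 = 71.69 mg/L.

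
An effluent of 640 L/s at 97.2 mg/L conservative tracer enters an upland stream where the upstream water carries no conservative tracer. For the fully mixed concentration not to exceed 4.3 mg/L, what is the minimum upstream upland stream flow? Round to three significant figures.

13800 L/s

Set C_mix = 4.3: (Q·0 + 640.0·97.20) / (Q + 640.0) = 4.3
→ Q = 640.0·(97.20 − 4.3)/(4.3 − 0) = 13830 L/s.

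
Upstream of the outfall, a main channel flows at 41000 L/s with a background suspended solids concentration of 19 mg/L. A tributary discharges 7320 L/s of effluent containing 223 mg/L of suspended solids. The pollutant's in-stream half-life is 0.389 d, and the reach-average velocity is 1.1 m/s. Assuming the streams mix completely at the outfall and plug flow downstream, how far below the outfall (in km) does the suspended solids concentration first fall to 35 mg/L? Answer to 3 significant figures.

Conservation of mass: C = (41000·19.00 + 7320·223.0) / 48320 = 2411000/48320 = 49.90 mg/L.
Half-life 0.389 d → k = ln 2 / 0.389 = 1.782 d⁻¹.
Set 49.90·exp(−k·t) = 35 → t = ln(49.90/35)/k = 17200 s = 4.778 h.
Distance = v·t = 1.1·17200 = 18920 m = 18.92 km.

18.9 km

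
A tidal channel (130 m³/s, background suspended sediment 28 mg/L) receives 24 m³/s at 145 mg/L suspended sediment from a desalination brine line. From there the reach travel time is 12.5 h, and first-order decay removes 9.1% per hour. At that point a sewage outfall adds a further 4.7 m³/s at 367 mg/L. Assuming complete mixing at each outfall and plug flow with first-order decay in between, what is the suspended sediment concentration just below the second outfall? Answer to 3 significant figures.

Conservation of mass: C = (130.0·28.00 + 24.00·145.0) / 154.0 = 7120/154.0 = 46.23 mg/L; combined flow 154.0 m³/s.
9.1%/h lost → k = −ln(1 − 0.091) = 0.09541 h⁻¹.
Decay over the reach: 46.23·exp(−kt) = 46.23·0.3034 = 14.03 mg/L.
Second outfall: C = (154.0·14.03 + 4.700·367.0)/158.7 = 24.48 mg/L.

24.5 mg/L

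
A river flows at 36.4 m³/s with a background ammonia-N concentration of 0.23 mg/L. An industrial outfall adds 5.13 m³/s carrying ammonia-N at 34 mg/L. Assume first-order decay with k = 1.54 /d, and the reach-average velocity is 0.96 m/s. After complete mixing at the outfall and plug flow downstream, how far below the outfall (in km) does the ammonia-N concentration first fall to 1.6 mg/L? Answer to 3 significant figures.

Mass balance: C = (36.40·0.2300 + 5.130·34.00) / 41.53 = 182.8/41.53 = 4.401 mg/L.
Set 4.401·exp(−k·t) = 1.6 → t = ln(4.401/1.6)/k = 56770 s = 15.77 h.
Distance = v·t = 0.96·56770 = 54500 m = 54.50 km.

54.5 km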